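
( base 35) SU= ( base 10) 1010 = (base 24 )1I2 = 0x3f2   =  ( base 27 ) 1AB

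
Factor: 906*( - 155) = -2^1*3^1 * 5^1 * 31^1* 151^1 = - 140430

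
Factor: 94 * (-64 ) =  - 2^7*47^1 = - 6016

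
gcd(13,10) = 1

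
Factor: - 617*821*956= - 2^2 * 239^1*617^1*821^1 = - 484268492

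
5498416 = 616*8926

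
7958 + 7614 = 15572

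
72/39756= 6/3313= 0.00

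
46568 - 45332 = 1236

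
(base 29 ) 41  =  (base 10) 117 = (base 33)3i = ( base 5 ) 432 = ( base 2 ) 1110101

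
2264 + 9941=12205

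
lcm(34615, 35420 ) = 1523060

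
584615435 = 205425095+379190340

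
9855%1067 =252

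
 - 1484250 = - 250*5937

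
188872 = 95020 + 93852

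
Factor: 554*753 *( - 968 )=-403812816  =  - 2^4*3^1*11^2* 251^1*277^1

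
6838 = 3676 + 3162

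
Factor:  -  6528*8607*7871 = -442243910016 = - 2^7*3^2*17^2*19^1*151^1*463^1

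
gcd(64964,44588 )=4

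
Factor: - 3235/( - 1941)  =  3^( - 1)*5^1 = 5/3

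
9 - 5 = 4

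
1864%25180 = 1864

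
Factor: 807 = 3^1 * 269^1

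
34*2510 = 85340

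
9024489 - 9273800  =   - 249311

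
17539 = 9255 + 8284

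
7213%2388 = 49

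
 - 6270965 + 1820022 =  - 4450943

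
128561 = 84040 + 44521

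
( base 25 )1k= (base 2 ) 101101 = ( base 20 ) 25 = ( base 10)45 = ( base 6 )113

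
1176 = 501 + 675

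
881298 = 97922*9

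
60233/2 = 60233/2 = 30116.50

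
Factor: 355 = 5^1*71^1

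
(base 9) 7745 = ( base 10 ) 5711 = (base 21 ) CJK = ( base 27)7me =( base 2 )1011001001111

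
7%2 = 1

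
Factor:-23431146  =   - 2^1*3^1*3905191^1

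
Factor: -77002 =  - 2^1*38501^1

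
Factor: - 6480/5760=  - 9/8   =  - 2^( - 3)*3^2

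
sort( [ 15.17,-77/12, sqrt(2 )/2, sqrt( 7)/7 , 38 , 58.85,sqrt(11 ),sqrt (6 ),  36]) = [ - 77/12 , sqrt(7) /7,sqrt(2) /2,sqrt ( 6),sqrt(11 ),  15.17 , 36, 38, 58.85]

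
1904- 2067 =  - 163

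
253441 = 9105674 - 8852233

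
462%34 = 20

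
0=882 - 882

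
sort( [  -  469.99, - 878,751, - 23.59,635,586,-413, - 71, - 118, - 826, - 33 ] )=[ - 878, - 826, - 469.99, - 413, - 118, - 71, - 33,-23.59,586, 635, 751]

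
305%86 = 47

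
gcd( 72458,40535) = 1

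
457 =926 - 469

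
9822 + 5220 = 15042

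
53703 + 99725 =153428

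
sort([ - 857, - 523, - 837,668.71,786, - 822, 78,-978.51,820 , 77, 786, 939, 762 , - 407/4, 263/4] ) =[ - 978.51, - 857, - 837, - 822, - 523, - 407/4, 263/4,77 , 78, 668.71,762, 786, 786, 820,939 ] 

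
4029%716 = 449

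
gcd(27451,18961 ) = 283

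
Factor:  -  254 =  - 2^1*127^1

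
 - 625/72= - 9 + 23/72= - 8.68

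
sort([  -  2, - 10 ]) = [ - 10,-2 ] 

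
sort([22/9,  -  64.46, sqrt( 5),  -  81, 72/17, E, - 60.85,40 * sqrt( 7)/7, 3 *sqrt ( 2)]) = [ - 81,-64.46, - 60.85,sqrt(5), 22/9, E, 72/17, 3 * sqrt( 2), 40 *sqrt( 7)/7]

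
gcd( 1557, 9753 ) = 3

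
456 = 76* 6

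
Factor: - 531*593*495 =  - 3^4*5^1*11^1*59^1 * 593^1 = - 155867085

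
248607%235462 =13145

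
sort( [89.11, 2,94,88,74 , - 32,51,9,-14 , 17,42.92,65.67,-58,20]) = [ -58,-32, - 14,2,9,17,20,42.92, 51,65.67,  74,88,89.11,94]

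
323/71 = 323/71 = 4.55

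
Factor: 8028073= 131^1*61283^1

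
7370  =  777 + 6593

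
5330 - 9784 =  - 4454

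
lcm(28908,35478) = 780516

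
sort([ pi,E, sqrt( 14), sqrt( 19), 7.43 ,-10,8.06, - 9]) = [ - 10, - 9,E, pi, sqrt( 14 ),sqrt( 19 ), 7.43, 8.06 ] 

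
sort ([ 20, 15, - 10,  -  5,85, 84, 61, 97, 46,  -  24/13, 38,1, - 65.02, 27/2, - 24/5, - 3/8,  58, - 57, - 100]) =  [  -  100,-65.02,  -  57, - 10, -5,  -  24/5, - 24/13, - 3/8, 1 , 27/2, 15, 20, 38,46, 58,61, 84,  85,97] 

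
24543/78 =314 +17/26= 314.65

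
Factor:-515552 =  - 2^5*16111^1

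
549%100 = 49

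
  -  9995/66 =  - 152  +  37/66 = -151.44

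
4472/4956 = 1118/1239  =  0.90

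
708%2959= 708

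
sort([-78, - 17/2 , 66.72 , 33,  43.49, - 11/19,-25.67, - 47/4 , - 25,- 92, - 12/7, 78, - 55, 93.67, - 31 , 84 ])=[-92 , - 78,-55 , - 31 ,-25.67,- 25,-47/4 ,-17/2 , - 12/7, - 11/19, 33, 43.49,  66.72,78, 84,93.67]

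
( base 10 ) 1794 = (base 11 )1391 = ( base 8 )3402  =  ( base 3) 2110110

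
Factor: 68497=11^1 * 13^1*479^1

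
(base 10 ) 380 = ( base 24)FK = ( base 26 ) EG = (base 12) 278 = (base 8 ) 574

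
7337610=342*21455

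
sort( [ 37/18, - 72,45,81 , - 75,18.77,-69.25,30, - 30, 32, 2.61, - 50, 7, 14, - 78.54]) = [ - 78.54,-75, - 72, - 69.25, - 50, - 30,37/18, 2.61, 7, 14,18.77, 30,32, 45,81]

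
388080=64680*6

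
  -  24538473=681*(-36033 )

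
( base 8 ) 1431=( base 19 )23E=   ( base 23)1BB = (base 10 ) 793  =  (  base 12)561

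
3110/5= 622 =622.00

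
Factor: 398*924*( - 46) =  - 2^4*3^1*7^1*  11^1*23^1*199^1 = -16916592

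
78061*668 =52144748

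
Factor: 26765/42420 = 53/84 = 2^ (  -  2)*3^(-1)*7^( - 1)*53^1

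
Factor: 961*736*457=323234272 = 2^5*23^1 *31^2*457^1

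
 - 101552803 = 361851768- 463404571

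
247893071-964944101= - 717051030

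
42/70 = 3/5 =0.60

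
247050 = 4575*54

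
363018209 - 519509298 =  - 156491089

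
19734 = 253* 78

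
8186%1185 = 1076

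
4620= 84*55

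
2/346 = 1/173 = 0.01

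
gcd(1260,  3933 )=9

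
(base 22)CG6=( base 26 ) 934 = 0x1816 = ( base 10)6166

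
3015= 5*603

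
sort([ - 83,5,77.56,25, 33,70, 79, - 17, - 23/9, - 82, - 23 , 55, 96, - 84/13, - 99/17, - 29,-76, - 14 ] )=[ - 83, - 82, - 76, - 29, - 23, - 17,-14,-84/13,- 99/17,-23/9  ,  5, 25, 33, 55, 70, 77.56, 79, 96 ] 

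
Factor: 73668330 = 2^1*3^2 *5^1*821^1*997^1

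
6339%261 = 75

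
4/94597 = 4/94597=0.00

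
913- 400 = 513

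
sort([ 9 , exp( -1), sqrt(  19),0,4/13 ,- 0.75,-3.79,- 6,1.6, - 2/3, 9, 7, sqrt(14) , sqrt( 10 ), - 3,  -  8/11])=[ - 6 , -3.79,-3, - 0.75, - 8/11, -2/3, 0, 4/13,exp( - 1 ), 1.6 , sqrt(10 ),sqrt( 14),sqrt ( 19),7,9,9]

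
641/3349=641/3349 = 0.19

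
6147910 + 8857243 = 15005153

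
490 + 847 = 1337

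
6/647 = 6/647= 0.01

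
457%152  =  1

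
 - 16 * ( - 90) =1440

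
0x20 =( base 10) 32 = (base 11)2A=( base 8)40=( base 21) 1B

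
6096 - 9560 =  - 3464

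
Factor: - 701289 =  - 3^2*67^1*1163^1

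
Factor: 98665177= 13^1*43^1*176503^1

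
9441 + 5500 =14941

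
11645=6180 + 5465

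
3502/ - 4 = - 1751/2 =- 875.50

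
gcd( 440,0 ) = 440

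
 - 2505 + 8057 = 5552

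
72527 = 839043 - 766516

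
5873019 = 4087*1437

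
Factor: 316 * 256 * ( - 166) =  - 2^11*79^1*83^1 = - 13428736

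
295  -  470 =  - 175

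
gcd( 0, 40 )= 40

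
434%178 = 78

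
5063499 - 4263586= 799913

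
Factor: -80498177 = -193^1*417089^1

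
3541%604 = 521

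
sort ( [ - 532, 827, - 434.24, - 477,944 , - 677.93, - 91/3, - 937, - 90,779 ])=[ - 937,-677.93 , - 532, - 477, - 434.24 , - 90, - 91/3,779, 827, 944]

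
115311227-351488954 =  - 236177727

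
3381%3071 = 310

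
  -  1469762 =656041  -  2125803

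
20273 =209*97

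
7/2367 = 7/2367   =  0.00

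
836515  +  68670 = 905185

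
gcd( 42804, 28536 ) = 14268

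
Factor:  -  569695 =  - 5^1*7^1 *41^1*397^1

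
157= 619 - 462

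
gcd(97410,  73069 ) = 1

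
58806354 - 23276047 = 35530307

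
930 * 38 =35340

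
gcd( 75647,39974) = 253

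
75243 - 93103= - 17860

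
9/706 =9/706 = 0.01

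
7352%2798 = 1756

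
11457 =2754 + 8703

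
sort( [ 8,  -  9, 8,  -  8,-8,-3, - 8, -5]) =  [  -  9, - 8,  -  8, - 8, - 5, - 3, 8,8] 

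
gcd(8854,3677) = 1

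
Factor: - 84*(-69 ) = 5796 = 2^2*3^2*7^1*23^1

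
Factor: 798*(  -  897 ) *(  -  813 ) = 2^1 * 3^3*7^1*13^1  *19^1*23^1*271^1 =581950278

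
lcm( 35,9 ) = 315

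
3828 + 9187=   13015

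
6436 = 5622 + 814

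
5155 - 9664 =  -  4509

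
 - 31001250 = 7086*( - 4375) 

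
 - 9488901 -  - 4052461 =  - 5436440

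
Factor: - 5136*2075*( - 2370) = 2^5*3^2*5^3*79^1*83^1*107^1 = 25257564000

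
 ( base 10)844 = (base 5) 11334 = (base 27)147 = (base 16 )34C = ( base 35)O4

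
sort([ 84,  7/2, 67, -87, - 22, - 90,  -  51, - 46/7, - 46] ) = [ - 90, - 87, - 51, - 46, - 22, - 46/7,7/2,67,84]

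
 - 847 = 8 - 855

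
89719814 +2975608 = 92695422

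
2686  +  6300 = 8986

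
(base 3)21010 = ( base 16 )C0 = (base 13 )11A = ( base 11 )165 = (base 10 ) 192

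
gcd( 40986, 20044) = 2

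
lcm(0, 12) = 0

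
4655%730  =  275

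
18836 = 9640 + 9196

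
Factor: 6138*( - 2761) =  - 16947018 = - 2^1*3^2*11^2*31^1*251^1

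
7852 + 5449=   13301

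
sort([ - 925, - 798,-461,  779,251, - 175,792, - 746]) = [ - 925, - 798,  -  746, - 461, - 175, 251,779,792]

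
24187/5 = 4837 + 2/5 = 4837.40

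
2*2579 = 5158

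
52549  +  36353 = 88902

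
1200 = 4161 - 2961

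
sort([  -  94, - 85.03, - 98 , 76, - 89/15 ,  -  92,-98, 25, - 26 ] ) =[-98, - 98, - 94, - 92, - 85.03, - 26,-89/15 , 25, 76 ]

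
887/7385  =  887/7385 = 0.12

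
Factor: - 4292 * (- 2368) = 2^8*29^1*37^2 = 10163456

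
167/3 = 167/3 = 55.67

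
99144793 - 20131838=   79012955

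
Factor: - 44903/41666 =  - 2^( - 1 )*251^ ( - 1)*541^1 = - 541/502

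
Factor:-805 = - 5^1*7^1* 23^1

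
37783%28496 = 9287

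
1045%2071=1045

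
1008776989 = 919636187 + 89140802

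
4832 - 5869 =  - 1037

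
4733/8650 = 4733/8650 = 0.55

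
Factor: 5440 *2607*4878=69180186240 = 2^7*3^3*5^1*11^1*17^1*79^1* 271^1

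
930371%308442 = 5045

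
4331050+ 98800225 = 103131275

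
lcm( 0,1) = 0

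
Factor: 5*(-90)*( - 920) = 414000 = 2^4*3^2*5^3*23^1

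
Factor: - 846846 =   -  2^1*3^2*7^1*11^1*13^1*47^1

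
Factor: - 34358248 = -2^3*653^1*6577^1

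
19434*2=38868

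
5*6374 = 31870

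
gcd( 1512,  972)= 108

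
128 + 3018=3146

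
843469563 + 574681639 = 1418151202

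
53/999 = 53/999= 0.05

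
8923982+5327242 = 14251224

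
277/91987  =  277/91987 = 0.00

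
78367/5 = 78367/5 = 15673.40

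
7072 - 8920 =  - 1848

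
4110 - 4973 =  - 863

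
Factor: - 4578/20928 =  - 7/32 = - 2^(  -  5)*7^1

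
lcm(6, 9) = 18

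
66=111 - 45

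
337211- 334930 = 2281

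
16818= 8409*2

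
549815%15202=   2543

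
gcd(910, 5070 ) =130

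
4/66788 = 1/16697 = 0.00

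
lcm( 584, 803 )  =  6424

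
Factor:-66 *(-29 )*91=174174 = 2^1*3^1*7^1*11^1*13^1*29^1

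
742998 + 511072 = 1254070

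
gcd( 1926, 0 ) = 1926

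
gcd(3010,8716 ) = 2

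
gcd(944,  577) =1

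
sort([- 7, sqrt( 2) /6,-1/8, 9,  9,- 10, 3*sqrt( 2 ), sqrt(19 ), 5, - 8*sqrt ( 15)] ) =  [- 8 * sqrt ( 15), - 10, - 7, - 1/8, sqrt( 2 )/6, 3*sqrt(2), sqrt (19), 5 , 9, 9]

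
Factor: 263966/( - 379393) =-2^1*7^( - 1) * 59^1*83^( - 1 )*653^(  -  1 ) * 2237^1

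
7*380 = 2660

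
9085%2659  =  1108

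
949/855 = 949/855 = 1.11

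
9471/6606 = 1+955/2202 = 1.43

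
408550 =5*81710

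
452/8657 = 452/8657 = 0.05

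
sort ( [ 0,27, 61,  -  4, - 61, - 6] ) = [ - 61, - 6 ,-4 , 0, 27, 61 ] 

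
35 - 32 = 3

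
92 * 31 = 2852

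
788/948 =197/237 = 0.83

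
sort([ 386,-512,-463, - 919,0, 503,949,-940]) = [-940, - 919,  -  512,-463,0,386,503, 949 ] 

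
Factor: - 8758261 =  -  29^1*302009^1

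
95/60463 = 95/60463= 0.00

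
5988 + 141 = 6129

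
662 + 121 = 783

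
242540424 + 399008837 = 641549261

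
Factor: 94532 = 2^2  *23633^1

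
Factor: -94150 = - 2^1*5^2*7^1*269^1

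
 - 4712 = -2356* 2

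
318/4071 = 106/1357=0.08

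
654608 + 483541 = 1138149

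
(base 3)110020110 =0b10001011011010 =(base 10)8922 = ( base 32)8mq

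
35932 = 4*8983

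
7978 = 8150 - 172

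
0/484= 0 = 0.00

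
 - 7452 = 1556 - 9008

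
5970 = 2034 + 3936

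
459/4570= 459/4570= 0.10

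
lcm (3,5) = 15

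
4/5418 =2/2709 = 0.00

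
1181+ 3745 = 4926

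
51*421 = 21471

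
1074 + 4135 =5209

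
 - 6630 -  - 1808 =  - 4822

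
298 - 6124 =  - 5826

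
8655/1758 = 4+541/586 = 4.92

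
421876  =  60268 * 7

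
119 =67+52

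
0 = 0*392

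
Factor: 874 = 2^1*19^1*23^1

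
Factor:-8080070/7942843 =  - 2^1*  5^1*23^( - 1 )* 139^1*197^ ( - 1) * 1753^( - 1)*5813^1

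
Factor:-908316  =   - 2^2*3^2 * 23^1*1097^1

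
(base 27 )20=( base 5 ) 204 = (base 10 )54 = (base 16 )36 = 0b110110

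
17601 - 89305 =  - 71704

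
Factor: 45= 3^2*5^1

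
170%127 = 43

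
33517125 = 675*49655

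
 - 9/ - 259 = 9/259 = 0.03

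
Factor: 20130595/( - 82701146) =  - 2^( - 1) * 5^1*11^(- 1 )*19^1*23^(-1 )*137^( -1)*313^1*677^1 * 1193^( - 1)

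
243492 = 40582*6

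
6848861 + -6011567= 837294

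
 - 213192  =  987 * ( - 216)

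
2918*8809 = 25704662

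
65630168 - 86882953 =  - 21252785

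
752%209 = 125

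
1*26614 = 26614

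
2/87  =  2/87 = 0.02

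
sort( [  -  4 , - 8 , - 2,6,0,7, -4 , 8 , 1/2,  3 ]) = [  -  8, - 4,  -  4, - 2, 0,  1/2,  3,6,  7 , 8 ] 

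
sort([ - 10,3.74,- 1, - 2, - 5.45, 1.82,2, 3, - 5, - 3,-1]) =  [ - 10,-5.45, - 5, - 3,-2, - 1, - 1,1.82, 2,3,3.74]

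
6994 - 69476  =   - 62482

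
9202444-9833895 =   -  631451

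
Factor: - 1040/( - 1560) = 2/3 = 2^1*3^(  -  1)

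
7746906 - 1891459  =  5855447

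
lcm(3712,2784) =11136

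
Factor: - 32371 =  - 32371^1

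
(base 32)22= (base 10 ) 66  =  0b1000010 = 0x42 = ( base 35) 1V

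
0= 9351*0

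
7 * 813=5691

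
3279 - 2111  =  1168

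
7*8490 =59430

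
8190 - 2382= 5808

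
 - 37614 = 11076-48690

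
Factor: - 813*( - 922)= 749586 = 2^1 * 3^1 * 271^1*461^1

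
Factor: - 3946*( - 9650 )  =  38078900 =2^2*5^2*193^1* 1973^1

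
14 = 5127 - 5113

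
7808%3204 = 1400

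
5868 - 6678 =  - 810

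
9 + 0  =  9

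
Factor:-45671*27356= - 2^2*7^1*109^1  *  419^1*977^1=-1249375876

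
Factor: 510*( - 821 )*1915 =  - 2^1 * 3^1*5^2*17^1*383^1*821^1 = - 801829650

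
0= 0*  444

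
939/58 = 939/58 =16.19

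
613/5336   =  613/5336 =0.11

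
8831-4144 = 4687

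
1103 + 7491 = 8594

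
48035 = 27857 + 20178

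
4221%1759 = 703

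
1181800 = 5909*200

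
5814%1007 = 779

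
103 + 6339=6442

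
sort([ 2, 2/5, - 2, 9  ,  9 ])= [ - 2, 2/5,  2,9, 9]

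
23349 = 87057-63708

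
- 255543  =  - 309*827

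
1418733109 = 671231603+747501506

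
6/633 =2/211 = 0.01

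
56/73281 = 56/73281 = 0.00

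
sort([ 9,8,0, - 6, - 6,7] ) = [ - 6, - 6,0  ,  7,8 , 9 ]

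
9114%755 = 54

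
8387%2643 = 458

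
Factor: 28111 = 28111^1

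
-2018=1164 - 3182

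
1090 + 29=1119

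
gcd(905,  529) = 1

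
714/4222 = 357/2111  =  0.17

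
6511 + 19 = 6530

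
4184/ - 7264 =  - 523/908 = - 0.58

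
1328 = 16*83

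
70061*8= 560488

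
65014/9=65014/9 = 7223.78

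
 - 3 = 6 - 9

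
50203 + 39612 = 89815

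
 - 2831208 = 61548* (-46 )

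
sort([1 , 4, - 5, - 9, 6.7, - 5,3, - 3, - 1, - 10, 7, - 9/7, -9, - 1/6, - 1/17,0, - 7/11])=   [ - 10, - 9,-9, - 5, -5, - 3, - 9/7, - 1,-7/11, - 1/6, - 1/17,0, 1,  3,4 , 6.7,  7]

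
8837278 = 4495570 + 4341708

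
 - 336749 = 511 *( - 659 )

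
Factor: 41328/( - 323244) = -2^2* 3^( - 1)*7^1 * 73^( - 1) = - 28/219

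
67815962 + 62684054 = 130500016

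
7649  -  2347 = 5302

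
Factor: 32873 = 71^1*463^1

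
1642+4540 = 6182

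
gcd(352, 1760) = 352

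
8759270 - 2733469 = 6025801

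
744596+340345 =1084941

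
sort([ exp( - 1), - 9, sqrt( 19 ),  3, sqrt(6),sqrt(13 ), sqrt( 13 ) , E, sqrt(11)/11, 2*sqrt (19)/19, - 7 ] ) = [ - 9, - 7, sqrt(11)/11, exp( - 1) , 2 * sqrt( 19)/19,sqrt( 6 ), E,3 , sqrt ( 13),sqrt( 13) , sqrt( 19)]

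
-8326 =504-8830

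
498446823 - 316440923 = 182005900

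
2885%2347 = 538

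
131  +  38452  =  38583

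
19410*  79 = 1533390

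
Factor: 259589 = 11^1*23599^1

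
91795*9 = 826155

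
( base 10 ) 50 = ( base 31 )1J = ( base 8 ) 62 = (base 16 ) 32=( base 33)1h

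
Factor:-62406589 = - 7^1*577^1*15451^1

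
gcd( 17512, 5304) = 8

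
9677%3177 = 146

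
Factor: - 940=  - 2^2*5^1*47^1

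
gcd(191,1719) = 191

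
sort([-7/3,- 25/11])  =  [ - 7/3,-25/11 ] 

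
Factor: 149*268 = 39932 = 2^2*67^1 * 149^1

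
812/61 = 812/61 = 13.31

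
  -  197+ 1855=1658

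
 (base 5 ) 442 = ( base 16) 7a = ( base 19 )68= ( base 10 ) 122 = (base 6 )322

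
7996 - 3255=4741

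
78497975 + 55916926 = 134414901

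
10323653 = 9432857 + 890796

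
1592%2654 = 1592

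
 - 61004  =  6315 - 67319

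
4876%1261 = 1093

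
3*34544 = 103632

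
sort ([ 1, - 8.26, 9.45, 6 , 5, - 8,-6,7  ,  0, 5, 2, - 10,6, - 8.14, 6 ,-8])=[ - 10, - 8.26, - 8.14 , - 8, - 8, -6,  0, 1, 2, 5, 5,6, 6 , 6,  7, 9.45 ] 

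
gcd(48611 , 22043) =1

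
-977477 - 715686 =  - 1693163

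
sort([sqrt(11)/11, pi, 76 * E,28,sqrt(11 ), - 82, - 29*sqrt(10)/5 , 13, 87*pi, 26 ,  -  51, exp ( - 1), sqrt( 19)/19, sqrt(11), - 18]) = [-82, - 51,-29*sqrt(10)/5,-18 , sqrt (19)/19, sqrt(11) /11,exp(-1 ), pi, sqrt( 11 ) , sqrt (11 ), 13, 26, 28 , 76*E , 87*pi] 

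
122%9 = 5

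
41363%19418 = 2527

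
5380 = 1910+3470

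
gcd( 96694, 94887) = 13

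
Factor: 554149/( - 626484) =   -  2^ ( - 2)*3^( - 1)*83^( - 1)*881^1 = - 881/996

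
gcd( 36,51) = 3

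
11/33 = 1/3=0.33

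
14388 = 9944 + 4444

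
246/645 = 82/215 = 0.38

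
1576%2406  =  1576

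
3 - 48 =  - 45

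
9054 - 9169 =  - 115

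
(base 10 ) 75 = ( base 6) 203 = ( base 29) 2H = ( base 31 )2d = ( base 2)1001011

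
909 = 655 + 254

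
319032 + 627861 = 946893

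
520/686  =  260/343 = 0.76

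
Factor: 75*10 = 2^1*3^1*5^3 = 750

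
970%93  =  40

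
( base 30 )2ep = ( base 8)4305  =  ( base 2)100011000101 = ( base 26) 389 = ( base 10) 2245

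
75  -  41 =34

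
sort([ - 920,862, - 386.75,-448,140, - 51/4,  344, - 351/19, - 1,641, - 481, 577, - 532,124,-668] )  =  [ - 920, - 668, - 532 , - 481, - 448,  -  386.75, - 351/19,-51/4 , - 1,124,  140 , 344, 577, 641,  862]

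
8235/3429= 305/127 = 2.40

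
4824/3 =1608 = 1608.00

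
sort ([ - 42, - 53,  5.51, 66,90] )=[  -  53, - 42,5.51 , 66,90] 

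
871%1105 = 871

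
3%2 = 1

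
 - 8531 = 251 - 8782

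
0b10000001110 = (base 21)279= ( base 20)2bi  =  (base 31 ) 12F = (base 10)1038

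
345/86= 4  +  1/86 = 4.01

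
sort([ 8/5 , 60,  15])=[ 8/5,15,60]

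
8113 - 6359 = 1754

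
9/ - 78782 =-1 + 78773/78782 = - 0.00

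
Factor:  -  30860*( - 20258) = 625161880 = 2^3*5^1*7^1*1447^1 * 1543^1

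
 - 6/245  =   - 1 +239/245 =-0.02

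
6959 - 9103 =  - 2144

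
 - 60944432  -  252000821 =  - 312945253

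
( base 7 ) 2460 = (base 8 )1634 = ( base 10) 924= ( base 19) 2AC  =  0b1110011100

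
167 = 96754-96587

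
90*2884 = 259560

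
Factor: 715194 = 2^1 * 3^2*39733^1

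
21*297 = 6237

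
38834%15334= 8166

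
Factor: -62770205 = -5^1*17^1 * 19^1*38867^1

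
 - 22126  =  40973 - 63099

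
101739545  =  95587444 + 6152101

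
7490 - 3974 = 3516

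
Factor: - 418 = - 2^1*11^1 * 19^1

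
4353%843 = 138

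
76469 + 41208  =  117677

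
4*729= 2916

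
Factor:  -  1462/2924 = -2^(-1)= - 1/2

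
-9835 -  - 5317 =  - 4518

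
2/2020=1/1010  =  0.00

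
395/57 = 395/57 = 6.93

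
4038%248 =70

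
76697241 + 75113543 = 151810784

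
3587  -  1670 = 1917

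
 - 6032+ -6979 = - 13011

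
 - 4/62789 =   -  4/62789= - 0.00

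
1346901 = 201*6701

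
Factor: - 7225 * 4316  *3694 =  - 2^3*5^2*13^1*17^2*83^1*1847^1 = - 115190371400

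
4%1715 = 4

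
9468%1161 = 180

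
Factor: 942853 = 942853^1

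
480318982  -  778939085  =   - 298620103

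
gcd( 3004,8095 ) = 1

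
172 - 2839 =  - 2667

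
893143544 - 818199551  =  74943993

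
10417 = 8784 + 1633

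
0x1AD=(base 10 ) 429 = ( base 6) 1553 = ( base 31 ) dq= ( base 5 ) 3204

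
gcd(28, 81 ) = 1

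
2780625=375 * 7415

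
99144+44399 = 143543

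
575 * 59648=34297600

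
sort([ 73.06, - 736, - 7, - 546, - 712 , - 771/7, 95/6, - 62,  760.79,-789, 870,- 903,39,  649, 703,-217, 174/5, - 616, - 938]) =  [ - 938,-903, - 789 , - 736, - 712, - 616, - 546, - 217, -771/7, - 62, - 7,  95/6, 174/5, 39, 73.06 , 649,703,760.79,870]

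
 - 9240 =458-9698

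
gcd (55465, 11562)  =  1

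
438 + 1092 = 1530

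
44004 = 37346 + 6658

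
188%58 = 14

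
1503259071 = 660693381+842565690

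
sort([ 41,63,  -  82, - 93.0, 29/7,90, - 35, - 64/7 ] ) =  [ - 93.0,-82, - 35, - 64/7,29/7,41,63,90] 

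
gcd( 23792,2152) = 8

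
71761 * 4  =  287044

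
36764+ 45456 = 82220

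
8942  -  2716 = 6226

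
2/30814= 1/15407 = 0.00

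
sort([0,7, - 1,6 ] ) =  [ - 1,  0, 6,7]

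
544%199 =146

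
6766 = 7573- 807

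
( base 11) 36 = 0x27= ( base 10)39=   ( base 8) 47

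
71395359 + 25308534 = 96703893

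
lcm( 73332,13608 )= 1319976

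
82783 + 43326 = 126109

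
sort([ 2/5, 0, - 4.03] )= [ - 4.03, 0,2/5 ] 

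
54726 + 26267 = 80993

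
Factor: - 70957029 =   -  3^1*11^1*13^1*193^1 * 857^1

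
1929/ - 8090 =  - 1929/8090= - 0.24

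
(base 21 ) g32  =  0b1101111010001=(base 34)65F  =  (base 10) 7121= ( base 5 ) 211441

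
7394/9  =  821 + 5/9 = 821.56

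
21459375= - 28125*( - 763) 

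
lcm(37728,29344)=264096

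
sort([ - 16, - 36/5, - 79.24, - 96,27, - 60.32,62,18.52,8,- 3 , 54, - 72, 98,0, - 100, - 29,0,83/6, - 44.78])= [ - 100, - 96, - 79.24,- 72 , - 60.32, -44.78, - 29, - 16, - 36/5, - 3, 0,0, 8,83/6,18.52,  27 , 54,62 , 98 ]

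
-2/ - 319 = 2/319=0.01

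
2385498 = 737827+1647671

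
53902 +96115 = 150017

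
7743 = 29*267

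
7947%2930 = 2087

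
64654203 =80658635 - 16004432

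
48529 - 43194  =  5335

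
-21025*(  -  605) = 12720125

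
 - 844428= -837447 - 6981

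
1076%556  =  520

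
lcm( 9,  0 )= 0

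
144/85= 1 + 59/85 = 1.69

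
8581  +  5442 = 14023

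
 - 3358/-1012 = 73/22 = 3.32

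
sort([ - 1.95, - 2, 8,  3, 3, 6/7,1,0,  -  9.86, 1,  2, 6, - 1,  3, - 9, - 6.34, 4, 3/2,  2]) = [ - 9.86,  -  9,  -  6.34, - 2,-1.95,-1, 0, 6/7 , 1,1,3/2,2,2, 3, 3,3, 4, 6,8]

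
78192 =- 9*( - 8688 ) 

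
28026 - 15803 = 12223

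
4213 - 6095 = - 1882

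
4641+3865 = 8506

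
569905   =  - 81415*(-7)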